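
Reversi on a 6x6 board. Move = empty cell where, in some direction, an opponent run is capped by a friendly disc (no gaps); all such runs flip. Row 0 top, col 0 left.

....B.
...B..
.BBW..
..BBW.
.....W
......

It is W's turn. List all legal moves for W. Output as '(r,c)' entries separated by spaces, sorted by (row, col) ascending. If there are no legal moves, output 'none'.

(0,2): no bracket -> illegal
(0,3): flips 1 -> legal
(0,5): no bracket -> illegal
(1,0): no bracket -> illegal
(1,1): no bracket -> illegal
(1,2): no bracket -> illegal
(1,4): no bracket -> illegal
(1,5): no bracket -> illegal
(2,0): flips 2 -> legal
(2,4): no bracket -> illegal
(3,0): no bracket -> illegal
(3,1): flips 2 -> legal
(4,1): flips 1 -> legal
(4,2): no bracket -> illegal
(4,3): flips 1 -> legal
(4,4): no bracket -> illegal

Answer: (0,3) (2,0) (3,1) (4,1) (4,3)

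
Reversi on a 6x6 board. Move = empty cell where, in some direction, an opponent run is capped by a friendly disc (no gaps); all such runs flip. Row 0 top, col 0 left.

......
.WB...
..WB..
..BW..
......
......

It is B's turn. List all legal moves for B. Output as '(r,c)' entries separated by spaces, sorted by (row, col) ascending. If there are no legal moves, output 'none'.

(0,0): no bracket -> illegal
(0,1): no bracket -> illegal
(0,2): no bracket -> illegal
(1,0): flips 1 -> legal
(1,3): no bracket -> illegal
(2,0): no bracket -> illegal
(2,1): flips 1 -> legal
(2,4): no bracket -> illegal
(3,1): no bracket -> illegal
(3,4): flips 1 -> legal
(4,2): no bracket -> illegal
(4,3): flips 1 -> legal
(4,4): no bracket -> illegal

Answer: (1,0) (2,1) (3,4) (4,3)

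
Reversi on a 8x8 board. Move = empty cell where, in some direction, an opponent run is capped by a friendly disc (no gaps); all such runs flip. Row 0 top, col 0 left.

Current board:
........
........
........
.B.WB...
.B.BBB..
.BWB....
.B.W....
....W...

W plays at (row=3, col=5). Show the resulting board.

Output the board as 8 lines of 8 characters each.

Answer: ........
........
........
.B.WWW..
.B.BBB..
.BWB....
.B.W....
....W...

Derivation:
Place W at (3,5); scan 8 dirs for brackets.
Dir NW: first cell '.' (not opp) -> no flip
Dir N: first cell '.' (not opp) -> no flip
Dir NE: first cell '.' (not opp) -> no flip
Dir W: opp run (3,4) capped by W -> flip
Dir E: first cell '.' (not opp) -> no flip
Dir SW: opp run (4,4) (5,3), next='.' -> no flip
Dir S: opp run (4,5), next='.' -> no flip
Dir SE: first cell '.' (not opp) -> no flip
All flips: (3,4)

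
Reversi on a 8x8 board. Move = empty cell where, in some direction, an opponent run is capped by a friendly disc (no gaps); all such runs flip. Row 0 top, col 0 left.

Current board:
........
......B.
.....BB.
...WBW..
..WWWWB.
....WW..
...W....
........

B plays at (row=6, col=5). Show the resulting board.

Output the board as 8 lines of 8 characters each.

Place B at (6,5); scan 8 dirs for brackets.
Dir NW: opp run (5,4) (4,3), next='.' -> no flip
Dir N: opp run (5,5) (4,5) (3,5) capped by B -> flip
Dir NE: first cell '.' (not opp) -> no flip
Dir W: first cell '.' (not opp) -> no flip
Dir E: first cell '.' (not opp) -> no flip
Dir SW: first cell '.' (not opp) -> no flip
Dir S: first cell '.' (not opp) -> no flip
Dir SE: first cell '.' (not opp) -> no flip
All flips: (3,5) (4,5) (5,5)

Answer: ........
......B.
.....BB.
...WBB..
..WWWBB.
....WB..
...W.B..
........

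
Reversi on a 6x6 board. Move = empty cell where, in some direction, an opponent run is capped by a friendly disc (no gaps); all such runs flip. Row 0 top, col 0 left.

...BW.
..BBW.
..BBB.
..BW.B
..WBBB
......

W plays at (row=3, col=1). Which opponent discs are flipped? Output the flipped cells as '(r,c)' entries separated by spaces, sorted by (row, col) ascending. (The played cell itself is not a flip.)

Answer: (1,3) (2,2) (3,2)

Derivation:
Dir NW: first cell '.' (not opp) -> no flip
Dir N: first cell '.' (not opp) -> no flip
Dir NE: opp run (2,2) (1,3) capped by W -> flip
Dir W: first cell '.' (not opp) -> no flip
Dir E: opp run (3,2) capped by W -> flip
Dir SW: first cell '.' (not opp) -> no flip
Dir S: first cell '.' (not opp) -> no flip
Dir SE: first cell 'W' (not opp) -> no flip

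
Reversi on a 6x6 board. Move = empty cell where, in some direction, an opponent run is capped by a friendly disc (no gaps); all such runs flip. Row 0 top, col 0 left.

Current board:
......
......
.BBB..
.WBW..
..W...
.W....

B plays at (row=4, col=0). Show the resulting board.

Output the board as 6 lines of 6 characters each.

Answer: ......
......
.BBB..
.BBW..
B.W...
.W....

Derivation:
Place B at (4,0); scan 8 dirs for brackets.
Dir NW: edge -> no flip
Dir N: first cell '.' (not opp) -> no flip
Dir NE: opp run (3,1) capped by B -> flip
Dir W: edge -> no flip
Dir E: first cell '.' (not opp) -> no flip
Dir SW: edge -> no flip
Dir S: first cell '.' (not opp) -> no flip
Dir SE: opp run (5,1), next=edge -> no flip
All flips: (3,1)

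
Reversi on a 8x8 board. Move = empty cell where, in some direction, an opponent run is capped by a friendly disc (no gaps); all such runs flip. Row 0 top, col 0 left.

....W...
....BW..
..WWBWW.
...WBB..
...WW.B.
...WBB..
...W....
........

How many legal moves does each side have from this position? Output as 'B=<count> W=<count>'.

-- B to move --
(0,3): no bracket -> illegal
(0,5): flips 2 -> legal
(0,6): flips 1 -> legal
(1,1): flips 3 -> legal
(1,2): flips 1 -> legal
(1,3): no bracket -> illegal
(1,6): flips 2 -> legal
(1,7): flips 1 -> legal
(2,1): flips 2 -> legal
(2,7): flips 2 -> legal
(3,1): no bracket -> illegal
(3,2): flips 3 -> legal
(3,6): flips 1 -> legal
(3,7): no bracket -> illegal
(4,2): flips 1 -> legal
(4,5): no bracket -> illegal
(5,2): flips 2 -> legal
(6,2): flips 2 -> legal
(6,4): no bracket -> illegal
(7,2): flips 1 -> legal
(7,3): no bracket -> illegal
(7,4): no bracket -> illegal
B mobility = 14
-- W to move --
(0,3): flips 1 -> legal
(0,5): flips 1 -> legal
(1,3): flips 1 -> legal
(3,6): flips 2 -> legal
(3,7): no bracket -> illegal
(4,5): flips 3 -> legal
(4,7): no bracket -> illegal
(5,6): flips 2 -> legal
(5,7): no bracket -> illegal
(6,4): flips 1 -> legal
(6,5): flips 1 -> legal
(6,6): flips 1 -> legal
W mobility = 9

Answer: B=14 W=9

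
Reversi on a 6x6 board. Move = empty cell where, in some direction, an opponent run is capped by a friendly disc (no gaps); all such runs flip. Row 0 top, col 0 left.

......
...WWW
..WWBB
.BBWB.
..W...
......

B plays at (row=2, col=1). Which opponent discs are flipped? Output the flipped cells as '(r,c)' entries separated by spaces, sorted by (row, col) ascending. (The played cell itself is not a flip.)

Dir NW: first cell '.' (not opp) -> no flip
Dir N: first cell '.' (not opp) -> no flip
Dir NE: first cell '.' (not opp) -> no flip
Dir W: first cell '.' (not opp) -> no flip
Dir E: opp run (2,2) (2,3) capped by B -> flip
Dir SW: first cell '.' (not opp) -> no flip
Dir S: first cell 'B' (not opp) -> no flip
Dir SE: first cell 'B' (not opp) -> no flip

Answer: (2,2) (2,3)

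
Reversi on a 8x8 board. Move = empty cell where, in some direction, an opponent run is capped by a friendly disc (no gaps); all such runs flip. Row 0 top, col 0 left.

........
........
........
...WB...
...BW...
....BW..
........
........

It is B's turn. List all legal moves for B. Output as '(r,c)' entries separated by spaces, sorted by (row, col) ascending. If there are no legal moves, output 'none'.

Answer: (2,3) (3,2) (4,5) (5,6)

Derivation:
(2,2): no bracket -> illegal
(2,3): flips 1 -> legal
(2,4): no bracket -> illegal
(3,2): flips 1 -> legal
(3,5): no bracket -> illegal
(4,2): no bracket -> illegal
(4,5): flips 1 -> legal
(4,6): no bracket -> illegal
(5,3): no bracket -> illegal
(5,6): flips 1 -> legal
(6,4): no bracket -> illegal
(6,5): no bracket -> illegal
(6,6): no bracket -> illegal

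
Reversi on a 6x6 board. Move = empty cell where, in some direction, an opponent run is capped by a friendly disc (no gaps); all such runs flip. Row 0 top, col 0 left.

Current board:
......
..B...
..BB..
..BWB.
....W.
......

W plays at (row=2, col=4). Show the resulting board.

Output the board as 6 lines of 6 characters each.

Place W at (2,4); scan 8 dirs for brackets.
Dir NW: first cell '.' (not opp) -> no flip
Dir N: first cell '.' (not opp) -> no flip
Dir NE: first cell '.' (not opp) -> no flip
Dir W: opp run (2,3) (2,2), next='.' -> no flip
Dir E: first cell '.' (not opp) -> no flip
Dir SW: first cell 'W' (not opp) -> no flip
Dir S: opp run (3,4) capped by W -> flip
Dir SE: first cell '.' (not opp) -> no flip
All flips: (3,4)

Answer: ......
..B...
..BBW.
..BWW.
....W.
......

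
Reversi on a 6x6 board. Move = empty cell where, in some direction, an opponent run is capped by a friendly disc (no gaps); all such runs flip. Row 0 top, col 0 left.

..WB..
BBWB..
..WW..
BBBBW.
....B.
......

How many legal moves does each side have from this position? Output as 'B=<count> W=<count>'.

-- B to move --
(0,1): flips 1 -> legal
(1,4): flips 1 -> legal
(2,1): flips 1 -> legal
(2,4): flips 1 -> legal
(2,5): no bracket -> illegal
(3,5): flips 1 -> legal
(4,3): no bracket -> illegal
(4,5): no bracket -> illegal
B mobility = 5
-- W to move --
(0,0): flips 1 -> legal
(0,1): no bracket -> illegal
(0,4): flips 2 -> legal
(1,4): flips 1 -> legal
(2,0): flips 1 -> legal
(2,1): no bracket -> illegal
(2,4): flips 1 -> legal
(3,5): no bracket -> illegal
(4,0): flips 1 -> legal
(4,1): flips 1 -> legal
(4,2): flips 1 -> legal
(4,3): flips 1 -> legal
(4,5): no bracket -> illegal
(5,3): no bracket -> illegal
(5,4): flips 1 -> legal
(5,5): flips 2 -> legal
W mobility = 11

Answer: B=5 W=11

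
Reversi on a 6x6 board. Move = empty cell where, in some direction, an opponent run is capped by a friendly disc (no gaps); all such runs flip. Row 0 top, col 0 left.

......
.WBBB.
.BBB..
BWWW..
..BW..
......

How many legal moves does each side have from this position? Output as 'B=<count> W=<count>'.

Answer: B=11 W=10

Derivation:
-- B to move --
(0,0): flips 1 -> legal
(0,1): flips 1 -> legal
(0,2): no bracket -> illegal
(1,0): flips 1 -> legal
(2,0): flips 1 -> legal
(2,4): flips 1 -> legal
(3,4): flips 3 -> legal
(4,0): flips 1 -> legal
(4,1): flips 2 -> legal
(4,4): flips 2 -> legal
(5,2): no bracket -> illegal
(5,3): flips 2 -> legal
(5,4): flips 2 -> legal
B mobility = 11
-- W to move --
(0,1): no bracket -> illegal
(0,2): flips 2 -> legal
(0,3): flips 2 -> legal
(0,4): flips 2 -> legal
(0,5): flips 2 -> legal
(1,0): flips 1 -> legal
(1,5): flips 3 -> legal
(2,0): no bracket -> illegal
(2,4): no bracket -> illegal
(2,5): no bracket -> illegal
(3,4): no bracket -> illegal
(4,0): no bracket -> illegal
(4,1): flips 1 -> legal
(5,1): flips 1 -> legal
(5,2): flips 1 -> legal
(5,3): flips 1 -> legal
W mobility = 10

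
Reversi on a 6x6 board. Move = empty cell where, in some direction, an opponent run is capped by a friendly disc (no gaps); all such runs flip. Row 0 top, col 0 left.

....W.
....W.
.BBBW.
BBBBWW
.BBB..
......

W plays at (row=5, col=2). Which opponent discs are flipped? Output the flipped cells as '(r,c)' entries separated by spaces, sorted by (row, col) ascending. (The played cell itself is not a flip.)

Dir NW: opp run (4,1) (3,0), next=edge -> no flip
Dir N: opp run (4,2) (3,2) (2,2), next='.' -> no flip
Dir NE: opp run (4,3) capped by W -> flip
Dir W: first cell '.' (not opp) -> no flip
Dir E: first cell '.' (not opp) -> no flip
Dir SW: edge -> no flip
Dir S: edge -> no flip
Dir SE: edge -> no flip

Answer: (4,3)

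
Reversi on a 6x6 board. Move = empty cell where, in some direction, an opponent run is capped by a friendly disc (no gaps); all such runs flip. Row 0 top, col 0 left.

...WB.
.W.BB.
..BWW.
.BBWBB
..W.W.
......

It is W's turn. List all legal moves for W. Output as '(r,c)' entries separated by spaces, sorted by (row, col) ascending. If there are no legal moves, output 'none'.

(0,2): flips 1 -> legal
(0,5): flips 2 -> legal
(1,2): flips 2 -> legal
(1,5): no bracket -> illegal
(2,0): flips 1 -> legal
(2,1): flips 1 -> legal
(2,5): flips 1 -> legal
(3,0): flips 2 -> legal
(4,0): no bracket -> illegal
(4,1): flips 1 -> legal
(4,3): no bracket -> illegal
(4,5): flips 1 -> legal

Answer: (0,2) (0,5) (1,2) (2,0) (2,1) (2,5) (3,0) (4,1) (4,5)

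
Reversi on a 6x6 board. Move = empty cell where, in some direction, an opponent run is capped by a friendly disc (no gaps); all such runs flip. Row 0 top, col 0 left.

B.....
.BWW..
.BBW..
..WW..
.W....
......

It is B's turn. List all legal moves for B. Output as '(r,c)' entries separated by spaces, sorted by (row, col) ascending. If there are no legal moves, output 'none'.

Answer: (0,2) (0,3) (0,4) (1,4) (2,4) (4,2) (4,3) (4,4)

Derivation:
(0,1): no bracket -> illegal
(0,2): flips 1 -> legal
(0,3): flips 1 -> legal
(0,4): flips 1 -> legal
(1,4): flips 2 -> legal
(2,4): flips 1 -> legal
(3,0): no bracket -> illegal
(3,1): no bracket -> illegal
(3,4): no bracket -> illegal
(4,0): no bracket -> illegal
(4,2): flips 1 -> legal
(4,3): flips 1 -> legal
(4,4): flips 1 -> legal
(5,0): no bracket -> illegal
(5,1): no bracket -> illegal
(5,2): no bracket -> illegal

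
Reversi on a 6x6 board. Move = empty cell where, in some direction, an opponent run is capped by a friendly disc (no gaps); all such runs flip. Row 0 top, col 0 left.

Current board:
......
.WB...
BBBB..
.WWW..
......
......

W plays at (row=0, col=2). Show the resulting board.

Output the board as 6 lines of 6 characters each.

Place W at (0,2); scan 8 dirs for brackets.
Dir NW: edge -> no flip
Dir N: edge -> no flip
Dir NE: edge -> no flip
Dir W: first cell '.' (not opp) -> no flip
Dir E: first cell '.' (not opp) -> no flip
Dir SW: first cell 'W' (not opp) -> no flip
Dir S: opp run (1,2) (2,2) capped by W -> flip
Dir SE: first cell '.' (not opp) -> no flip
All flips: (1,2) (2,2)

Answer: ..W...
.WW...
BBWB..
.WWW..
......
......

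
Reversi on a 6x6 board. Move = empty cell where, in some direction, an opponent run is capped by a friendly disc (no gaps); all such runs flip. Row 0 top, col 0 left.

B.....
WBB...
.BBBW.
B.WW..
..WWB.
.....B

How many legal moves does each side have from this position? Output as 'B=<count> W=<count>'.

-- B to move --
(0,1): no bracket -> illegal
(1,3): no bracket -> illegal
(1,4): no bracket -> illegal
(1,5): no bracket -> illegal
(2,0): flips 1 -> legal
(2,5): flips 1 -> legal
(3,1): no bracket -> illegal
(3,4): no bracket -> illegal
(3,5): no bracket -> illegal
(4,1): flips 3 -> legal
(5,1): no bracket -> illegal
(5,2): flips 2 -> legal
(5,3): flips 2 -> legal
(5,4): flips 2 -> legal
B mobility = 6
-- W to move --
(0,1): no bracket -> illegal
(0,2): flips 2 -> legal
(0,3): no bracket -> illegal
(1,3): flips 3 -> legal
(1,4): flips 1 -> legal
(2,0): flips 3 -> legal
(3,1): no bracket -> illegal
(3,4): no bracket -> illegal
(3,5): no bracket -> illegal
(4,0): no bracket -> illegal
(4,1): no bracket -> illegal
(4,5): flips 1 -> legal
(5,3): no bracket -> illegal
(5,4): no bracket -> illegal
W mobility = 5

Answer: B=6 W=5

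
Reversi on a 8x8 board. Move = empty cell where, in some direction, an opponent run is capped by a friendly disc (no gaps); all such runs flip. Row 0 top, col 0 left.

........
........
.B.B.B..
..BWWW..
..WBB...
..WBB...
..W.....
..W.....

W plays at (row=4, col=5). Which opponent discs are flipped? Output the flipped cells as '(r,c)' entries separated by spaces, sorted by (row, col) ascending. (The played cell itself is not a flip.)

Dir NW: first cell 'W' (not opp) -> no flip
Dir N: first cell 'W' (not opp) -> no flip
Dir NE: first cell '.' (not opp) -> no flip
Dir W: opp run (4,4) (4,3) capped by W -> flip
Dir E: first cell '.' (not opp) -> no flip
Dir SW: opp run (5,4), next='.' -> no flip
Dir S: first cell '.' (not opp) -> no flip
Dir SE: first cell '.' (not opp) -> no flip

Answer: (4,3) (4,4)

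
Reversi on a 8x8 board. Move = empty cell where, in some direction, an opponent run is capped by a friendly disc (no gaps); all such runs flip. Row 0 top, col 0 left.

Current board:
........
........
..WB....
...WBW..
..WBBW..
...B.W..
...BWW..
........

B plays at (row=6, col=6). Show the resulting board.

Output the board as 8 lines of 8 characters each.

Place B at (6,6); scan 8 dirs for brackets.
Dir NW: opp run (5,5) capped by B -> flip
Dir N: first cell '.' (not opp) -> no flip
Dir NE: first cell '.' (not opp) -> no flip
Dir W: opp run (6,5) (6,4) capped by B -> flip
Dir E: first cell '.' (not opp) -> no flip
Dir SW: first cell '.' (not opp) -> no flip
Dir S: first cell '.' (not opp) -> no flip
Dir SE: first cell '.' (not opp) -> no flip
All flips: (5,5) (6,4) (6,5)

Answer: ........
........
..WB....
...WBW..
..WBBW..
...B.B..
...BBBB.
........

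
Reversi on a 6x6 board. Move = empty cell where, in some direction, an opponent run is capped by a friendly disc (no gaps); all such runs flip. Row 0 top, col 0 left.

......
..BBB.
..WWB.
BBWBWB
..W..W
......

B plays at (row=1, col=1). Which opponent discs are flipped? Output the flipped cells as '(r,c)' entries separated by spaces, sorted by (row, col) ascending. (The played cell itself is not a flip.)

Answer: (2,2)

Derivation:
Dir NW: first cell '.' (not opp) -> no flip
Dir N: first cell '.' (not opp) -> no flip
Dir NE: first cell '.' (not opp) -> no flip
Dir W: first cell '.' (not opp) -> no flip
Dir E: first cell 'B' (not opp) -> no flip
Dir SW: first cell '.' (not opp) -> no flip
Dir S: first cell '.' (not opp) -> no flip
Dir SE: opp run (2,2) capped by B -> flip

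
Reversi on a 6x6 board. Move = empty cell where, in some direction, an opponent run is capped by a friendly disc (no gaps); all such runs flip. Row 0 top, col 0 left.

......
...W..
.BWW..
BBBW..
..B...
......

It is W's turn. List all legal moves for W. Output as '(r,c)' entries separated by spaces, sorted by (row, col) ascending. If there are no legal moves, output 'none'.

Answer: (2,0) (4,0) (4,1) (5,1) (5,2)

Derivation:
(1,0): no bracket -> illegal
(1,1): no bracket -> illegal
(1,2): no bracket -> illegal
(2,0): flips 1 -> legal
(4,0): flips 1 -> legal
(4,1): flips 1 -> legal
(4,3): no bracket -> illegal
(5,1): flips 1 -> legal
(5,2): flips 2 -> legal
(5,3): no bracket -> illegal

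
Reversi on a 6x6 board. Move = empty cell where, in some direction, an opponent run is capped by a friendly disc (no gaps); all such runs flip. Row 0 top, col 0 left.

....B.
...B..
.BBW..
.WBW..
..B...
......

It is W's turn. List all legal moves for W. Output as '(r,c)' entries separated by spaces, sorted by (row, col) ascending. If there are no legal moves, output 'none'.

(0,2): no bracket -> illegal
(0,3): flips 1 -> legal
(0,5): no bracket -> illegal
(1,0): no bracket -> illegal
(1,1): flips 2 -> legal
(1,2): no bracket -> illegal
(1,4): no bracket -> illegal
(1,5): no bracket -> illegal
(2,0): flips 2 -> legal
(2,4): no bracket -> illegal
(3,0): no bracket -> illegal
(4,1): flips 1 -> legal
(4,3): no bracket -> illegal
(5,1): flips 1 -> legal
(5,2): no bracket -> illegal
(5,3): flips 1 -> legal

Answer: (0,3) (1,1) (2,0) (4,1) (5,1) (5,3)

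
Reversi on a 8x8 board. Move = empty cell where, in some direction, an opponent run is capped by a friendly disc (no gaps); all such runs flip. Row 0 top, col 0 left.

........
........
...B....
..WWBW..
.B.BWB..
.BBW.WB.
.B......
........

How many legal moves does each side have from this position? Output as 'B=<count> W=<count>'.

Answer: B=7 W=8

Derivation:
-- B to move --
(2,1): flips 1 -> legal
(2,2): no bracket -> illegal
(2,4): no bracket -> illegal
(2,5): flips 1 -> legal
(2,6): no bracket -> illegal
(3,1): flips 2 -> legal
(3,6): flips 1 -> legal
(4,2): no bracket -> illegal
(4,6): no bracket -> illegal
(5,4): flips 3 -> legal
(6,2): no bracket -> illegal
(6,3): flips 1 -> legal
(6,4): no bracket -> illegal
(6,5): flips 1 -> legal
(6,6): no bracket -> illegal
B mobility = 7
-- W to move --
(1,2): no bracket -> illegal
(1,3): flips 1 -> legal
(1,4): flips 1 -> legal
(2,2): no bracket -> illegal
(2,4): flips 1 -> legal
(2,5): no bracket -> illegal
(3,0): no bracket -> illegal
(3,1): no bracket -> illegal
(3,6): no bracket -> illegal
(4,0): no bracket -> illegal
(4,2): flips 1 -> legal
(4,6): flips 1 -> legal
(4,7): no bracket -> illegal
(5,0): flips 3 -> legal
(5,4): flips 1 -> legal
(5,7): flips 1 -> legal
(6,0): no bracket -> illegal
(6,2): no bracket -> illegal
(6,3): no bracket -> illegal
(6,5): no bracket -> illegal
(6,6): no bracket -> illegal
(6,7): no bracket -> illegal
(7,0): no bracket -> illegal
(7,1): no bracket -> illegal
(7,2): no bracket -> illegal
W mobility = 8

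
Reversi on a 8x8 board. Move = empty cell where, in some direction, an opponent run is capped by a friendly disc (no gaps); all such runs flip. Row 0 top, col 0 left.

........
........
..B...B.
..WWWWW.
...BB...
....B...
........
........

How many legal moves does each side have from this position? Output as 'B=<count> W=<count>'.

-- B to move --
(2,1): flips 1 -> legal
(2,3): flips 1 -> legal
(2,4): flips 1 -> legal
(2,5): flips 1 -> legal
(2,7): no bracket -> illegal
(3,1): no bracket -> illegal
(3,7): no bracket -> illegal
(4,1): no bracket -> illegal
(4,2): flips 1 -> legal
(4,5): no bracket -> illegal
(4,6): flips 1 -> legal
(4,7): no bracket -> illegal
B mobility = 6
-- W to move --
(1,1): flips 1 -> legal
(1,2): flips 1 -> legal
(1,3): no bracket -> illegal
(1,5): no bracket -> illegal
(1,6): flips 1 -> legal
(1,7): flips 1 -> legal
(2,1): no bracket -> illegal
(2,3): no bracket -> illegal
(2,5): no bracket -> illegal
(2,7): no bracket -> illegal
(3,1): no bracket -> illegal
(3,7): no bracket -> illegal
(4,2): no bracket -> illegal
(4,5): no bracket -> illegal
(5,2): flips 1 -> legal
(5,3): flips 2 -> legal
(5,5): flips 1 -> legal
(6,3): no bracket -> illegal
(6,4): flips 2 -> legal
(6,5): flips 2 -> legal
W mobility = 9

Answer: B=6 W=9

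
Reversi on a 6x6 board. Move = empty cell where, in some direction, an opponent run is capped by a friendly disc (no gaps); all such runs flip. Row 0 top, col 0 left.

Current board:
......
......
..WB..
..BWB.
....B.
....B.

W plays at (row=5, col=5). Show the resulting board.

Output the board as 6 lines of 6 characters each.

Answer: ......
......
..WB..
..BWB.
....W.
....BW

Derivation:
Place W at (5,5); scan 8 dirs for brackets.
Dir NW: opp run (4,4) capped by W -> flip
Dir N: first cell '.' (not opp) -> no flip
Dir NE: edge -> no flip
Dir W: opp run (5,4), next='.' -> no flip
Dir E: edge -> no flip
Dir SW: edge -> no flip
Dir S: edge -> no flip
Dir SE: edge -> no flip
All flips: (4,4)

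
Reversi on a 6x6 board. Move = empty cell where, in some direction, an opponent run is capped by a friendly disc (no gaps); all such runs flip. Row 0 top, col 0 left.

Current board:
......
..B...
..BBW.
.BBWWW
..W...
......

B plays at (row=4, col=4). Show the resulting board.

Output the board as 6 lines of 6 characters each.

Place B at (4,4); scan 8 dirs for brackets.
Dir NW: opp run (3,3) capped by B -> flip
Dir N: opp run (3,4) (2,4), next='.' -> no flip
Dir NE: opp run (3,5), next=edge -> no flip
Dir W: first cell '.' (not opp) -> no flip
Dir E: first cell '.' (not opp) -> no flip
Dir SW: first cell '.' (not opp) -> no flip
Dir S: first cell '.' (not opp) -> no flip
Dir SE: first cell '.' (not opp) -> no flip
All flips: (3,3)

Answer: ......
..B...
..BBW.
.BBBWW
..W.B.
......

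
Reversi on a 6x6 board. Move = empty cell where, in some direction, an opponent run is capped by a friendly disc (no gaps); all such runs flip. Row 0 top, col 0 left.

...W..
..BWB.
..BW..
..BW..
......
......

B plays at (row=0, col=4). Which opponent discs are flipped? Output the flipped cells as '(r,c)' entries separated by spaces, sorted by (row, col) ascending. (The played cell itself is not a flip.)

Dir NW: edge -> no flip
Dir N: edge -> no flip
Dir NE: edge -> no flip
Dir W: opp run (0,3), next='.' -> no flip
Dir E: first cell '.' (not opp) -> no flip
Dir SW: opp run (1,3) capped by B -> flip
Dir S: first cell 'B' (not opp) -> no flip
Dir SE: first cell '.' (not opp) -> no flip

Answer: (1,3)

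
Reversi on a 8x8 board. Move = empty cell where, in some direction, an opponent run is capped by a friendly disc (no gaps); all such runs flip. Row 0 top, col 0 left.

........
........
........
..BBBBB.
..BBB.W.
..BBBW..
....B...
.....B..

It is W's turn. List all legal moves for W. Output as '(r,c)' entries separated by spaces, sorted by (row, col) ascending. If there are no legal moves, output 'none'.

Answer: (2,2) (2,4) (2,6) (5,1) (7,3)

Derivation:
(2,1): no bracket -> illegal
(2,2): flips 2 -> legal
(2,3): no bracket -> illegal
(2,4): flips 1 -> legal
(2,5): no bracket -> illegal
(2,6): flips 1 -> legal
(2,7): no bracket -> illegal
(3,1): no bracket -> illegal
(3,7): no bracket -> illegal
(4,1): no bracket -> illegal
(4,5): no bracket -> illegal
(4,7): no bracket -> illegal
(5,1): flips 3 -> legal
(6,1): no bracket -> illegal
(6,2): no bracket -> illegal
(6,3): no bracket -> illegal
(6,5): no bracket -> illegal
(6,6): no bracket -> illegal
(7,3): flips 1 -> legal
(7,4): no bracket -> illegal
(7,6): no bracket -> illegal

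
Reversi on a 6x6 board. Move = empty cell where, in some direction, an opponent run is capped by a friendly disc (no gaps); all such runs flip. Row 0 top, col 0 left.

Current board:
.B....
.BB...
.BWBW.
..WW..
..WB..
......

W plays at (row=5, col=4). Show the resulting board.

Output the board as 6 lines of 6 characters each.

Place W at (5,4); scan 8 dirs for brackets.
Dir NW: opp run (4,3) capped by W -> flip
Dir N: first cell '.' (not opp) -> no flip
Dir NE: first cell '.' (not opp) -> no flip
Dir W: first cell '.' (not opp) -> no flip
Dir E: first cell '.' (not opp) -> no flip
Dir SW: edge -> no flip
Dir S: edge -> no flip
Dir SE: edge -> no flip
All flips: (4,3)

Answer: .B....
.BB...
.BWBW.
..WW..
..WW..
....W.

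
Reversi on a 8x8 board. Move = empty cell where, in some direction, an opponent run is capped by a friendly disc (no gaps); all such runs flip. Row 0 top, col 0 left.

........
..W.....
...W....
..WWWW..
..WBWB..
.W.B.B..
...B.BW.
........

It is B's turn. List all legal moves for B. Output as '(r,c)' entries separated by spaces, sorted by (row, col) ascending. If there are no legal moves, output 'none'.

(0,1): flips 3 -> legal
(0,2): no bracket -> illegal
(0,3): no bracket -> illegal
(1,1): no bracket -> illegal
(1,3): flips 2 -> legal
(1,4): no bracket -> illegal
(2,1): flips 1 -> legal
(2,2): flips 2 -> legal
(2,4): no bracket -> illegal
(2,5): flips 2 -> legal
(2,6): flips 2 -> legal
(3,1): flips 1 -> legal
(3,6): no bracket -> illegal
(4,0): no bracket -> illegal
(4,1): flips 1 -> legal
(4,6): no bracket -> illegal
(5,0): no bracket -> illegal
(5,2): no bracket -> illegal
(5,4): no bracket -> illegal
(5,6): no bracket -> illegal
(5,7): no bracket -> illegal
(6,0): no bracket -> illegal
(6,1): no bracket -> illegal
(6,2): no bracket -> illegal
(6,7): flips 1 -> legal
(7,5): no bracket -> illegal
(7,6): no bracket -> illegal
(7,7): flips 1 -> legal

Answer: (0,1) (1,3) (2,1) (2,2) (2,5) (2,6) (3,1) (4,1) (6,7) (7,7)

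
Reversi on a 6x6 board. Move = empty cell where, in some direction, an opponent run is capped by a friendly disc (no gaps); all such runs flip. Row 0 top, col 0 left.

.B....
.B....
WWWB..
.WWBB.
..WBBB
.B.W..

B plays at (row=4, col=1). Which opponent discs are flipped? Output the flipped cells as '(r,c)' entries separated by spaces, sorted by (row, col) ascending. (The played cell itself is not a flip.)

Answer: (2,1) (3,1) (3,2) (4,2)

Derivation:
Dir NW: first cell '.' (not opp) -> no flip
Dir N: opp run (3,1) (2,1) capped by B -> flip
Dir NE: opp run (3,2) capped by B -> flip
Dir W: first cell '.' (not opp) -> no flip
Dir E: opp run (4,2) capped by B -> flip
Dir SW: first cell '.' (not opp) -> no flip
Dir S: first cell 'B' (not opp) -> no flip
Dir SE: first cell '.' (not opp) -> no flip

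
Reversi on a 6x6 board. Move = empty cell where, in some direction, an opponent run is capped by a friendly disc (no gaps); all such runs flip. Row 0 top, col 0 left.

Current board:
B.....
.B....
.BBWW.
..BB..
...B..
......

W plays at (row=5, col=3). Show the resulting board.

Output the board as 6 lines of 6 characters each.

Answer: B.....
.B....
.BBWW.
..BW..
...W..
...W..

Derivation:
Place W at (5,3); scan 8 dirs for brackets.
Dir NW: first cell '.' (not opp) -> no flip
Dir N: opp run (4,3) (3,3) capped by W -> flip
Dir NE: first cell '.' (not opp) -> no flip
Dir W: first cell '.' (not opp) -> no flip
Dir E: first cell '.' (not opp) -> no flip
Dir SW: edge -> no flip
Dir S: edge -> no flip
Dir SE: edge -> no flip
All flips: (3,3) (4,3)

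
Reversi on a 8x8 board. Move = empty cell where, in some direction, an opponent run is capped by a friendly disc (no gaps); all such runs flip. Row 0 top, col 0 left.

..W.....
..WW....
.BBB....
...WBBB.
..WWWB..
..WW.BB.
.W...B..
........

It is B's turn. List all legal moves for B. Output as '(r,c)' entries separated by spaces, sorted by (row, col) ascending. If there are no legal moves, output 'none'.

Answer: (0,1) (0,3) (0,4) (3,2) (4,1) (5,4) (6,2) (6,3) (7,0)

Derivation:
(0,1): flips 1 -> legal
(0,3): flips 2 -> legal
(0,4): flips 1 -> legal
(1,1): no bracket -> illegal
(1,4): no bracket -> illegal
(2,4): no bracket -> illegal
(3,1): no bracket -> illegal
(3,2): flips 1 -> legal
(4,1): flips 3 -> legal
(5,0): no bracket -> illegal
(5,1): no bracket -> illegal
(5,4): flips 1 -> legal
(6,0): no bracket -> illegal
(6,2): flips 2 -> legal
(6,3): flips 3 -> legal
(6,4): no bracket -> illegal
(7,0): flips 3 -> legal
(7,1): no bracket -> illegal
(7,2): no bracket -> illegal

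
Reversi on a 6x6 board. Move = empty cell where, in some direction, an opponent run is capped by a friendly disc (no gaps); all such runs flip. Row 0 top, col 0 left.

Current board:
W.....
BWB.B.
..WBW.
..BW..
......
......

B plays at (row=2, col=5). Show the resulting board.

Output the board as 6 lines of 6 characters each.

Answer: W.....
BWB.B.
..WBBB
..BW..
......
......

Derivation:
Place B at (2,5); scan 8 dirs for brackets.
Dir NW: first cell 'B' (not opp) -> no flip
Dir N: first cell '.' (not opp) -> no flip
Dir NE: edge -> no flip
Dir W: opp run (2,4) capped by B -> flip
Dir E: edge -> no flip
Dir SW: first cell '.' (not opp) -> no flip
Dir S: first cell '.' (not opp) -> no flip
Dir SE: edge -> no flip
All flips: (2,4)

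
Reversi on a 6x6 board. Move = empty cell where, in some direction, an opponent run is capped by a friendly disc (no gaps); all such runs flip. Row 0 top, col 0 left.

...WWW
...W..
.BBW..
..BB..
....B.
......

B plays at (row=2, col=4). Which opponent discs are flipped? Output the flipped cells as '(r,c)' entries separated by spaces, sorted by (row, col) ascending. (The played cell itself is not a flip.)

Answer: (2,3)

Derivation:
Dir NW: opp run (1,3), next='.' -> no flip
Dir N: first cell '.' (not opp) -> no flip
Dir NE: first cell '.' (not opp) -> no flip
Dir W: opp run (2,3) capped by B -> flip
Dir E: first cell '.' (not opp) -> no flip
Dir SW: first cell 'B' (not opp) -> no flip
Dir S: first cell '.' (not opp) -> no flip
Dir SE: first cell '.' (not opp) -> no flip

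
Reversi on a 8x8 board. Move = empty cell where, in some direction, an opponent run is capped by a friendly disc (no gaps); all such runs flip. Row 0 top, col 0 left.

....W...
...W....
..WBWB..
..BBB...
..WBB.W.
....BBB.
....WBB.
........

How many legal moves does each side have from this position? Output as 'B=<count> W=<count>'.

-- B to move --
(0,2): no bracket -> illegal
(0,3): flips 1 -> legal
(0,5): no bracket -> illegal
(1,1): flips 1 -> legal
(1,2): flips 1 -> legal
(1,4): flips 1 -> legal
(1,5): flips 1 -> legal
(2,1): flips 1 -> legal
(3,1): no bracket -> illegal
(3,5): no bracket -> illegal
(3,6): flips 1 -> legal
(3,7): flips 1 -> legal
(4,1): flips 1 -> legal
(4,5): no bracket -> illegal
(4,7): no bracket -> illegal
(5,1): flips 1 -> legal
(5,2): flips 1 -> legal
(5,3): no bracket -> illegal
(5,7): no bracket -> illegal
(6,3): flips 1 -> legal
(7,3): flips 1 -> legal
(7,4): flips 1 -> legal
(7,5): no bracket -> illegal
B mobility = 14
-- W to move --
(1,2): no bracket -> illegal
(1,4): no bracket -> illegal
(1,5): no bracket -> illegal
(1,6): no bracket -> illegal
(2,1): no bracket -> illegal
(2,6): flips 1 -> legal
(3,1): no bracket -> illegal
(3,5): no bracket -> illegal
(3,6): no bracket -> illegal
(4,1): no bracket -> illegal
(4,5): flips 2 -> legal
(4,7): no bracket -> illegal
(5,2): no bracket -> illegal
(5,3): flips 3 -> legal
(5,7): no bracket -> illegal
(6,3): no bracket -> illegal
(6,7): flips 2 -> legal
(7,4): no bracket -> illegal
(7,5): no bracket -> illegal
(7,6): flips 2 -> legal
(7,7): flips 4 -> legal
W mobility = 6

Answer: B=14 W=6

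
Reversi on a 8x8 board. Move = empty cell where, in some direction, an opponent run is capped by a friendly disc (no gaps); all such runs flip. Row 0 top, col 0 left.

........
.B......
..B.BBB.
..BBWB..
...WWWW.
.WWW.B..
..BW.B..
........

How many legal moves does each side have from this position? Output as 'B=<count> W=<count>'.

Answer: B=8 W=17

Derivation:
-- B to move --
(2,3): no bracket -> illegal
(3,6): no bracket -> illegal
(3,7): flips 1 -> legal
(4,0): flips 1 -> legal
(4,1): no bracket -> illegal
(4,2): flips 1 -> legal
(4,7): no bracket -> illegal
(5,0): no bracket -> illegal
(5,4): flips 3 -> legal
(5,6): no bracket -> illegal
(5,7): flips 1 -> legal
(6,0): no bracket -> illegal
(6,1): flips 3 -> legal
(6,4): flips 1 -> legal
(7,2): no bracket -> illegal
(7,3): flips 3 -> legal
(7,4): no bracket -> illegal
B mobility = 8
-- W to move --
(0,0): flips 3 -> legal
(0,1): no bracket -> illegal
(0,2): no bracket -> illegal
(1,0): no bracket -> illegal
(1,2): no bracket -> illegal
(1,3): flips 2 -> legal
(1,4): flips 1 -> legal
(1,5): flips 2 -> legal
(1,6): flips 1 -> legal
(1,7): flips 2 -> legal
(2,0): no bracket -> illegal
(2,1): flips 1 -> legal
(2,3): flips 1 -> legal
(2,7): no bracket -> illegal
(3,1): flips 2 -> legal
(3,6): flips 1 -> legal
(3,7): no bracket -> illegal
(4,1): no bracket -> illegal
(4,2): no bracket -> illegal
(5,4): no bracket -> illegal
(5,6): no bracket -> illegal
(6,1): flips 1 -> legal
(6,4): flips 1 -> legal
(6,6): flips 1 -> legal
(7,1): flips 1 -> legal
(7,2): flips 1 -> legal
(7,3): flips 1 -> legal
(7,4): no bracket -> illegal
(7,5): flips 2 -> legal
(7,6): no bracket -> illegal
W mobility = 17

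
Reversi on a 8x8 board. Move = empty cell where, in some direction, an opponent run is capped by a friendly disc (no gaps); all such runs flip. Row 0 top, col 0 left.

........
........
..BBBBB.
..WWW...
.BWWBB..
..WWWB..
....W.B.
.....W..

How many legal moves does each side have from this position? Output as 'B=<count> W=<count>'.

-- B to move --
(2,1): no bracket -> illegal
(3,1): no bracket -> illegal
(3,5): no bracket -> illegal
(5,1): flips 5 -> legal
(6,1): flips 3 -> legal
(6,2): flips 4 -> legal
(6,3): flips 5 -> legal
(6,5): no bracket -> illegal
(7,3): flips 1 -> legal
(7,4): flips 2 -> legal
(7,6): no bracket -> illegal
B mobility = 6
-- W to move --
(1,1): flips 1 -> legal
(1,2): flips 2 -> legal
(1,3): flips 1 -> legal
(1,4): flips 2 -> legal
(1,5): flips 1 -> legal
(1,6): flips 1 -> legal
(1,7): no bracket -> illegal
(2,1): no bracket -> illegal
(2,7): no bracket -> illegal
(3,0): flips 1 -> legal
(3,1): no bracket -> illegal
(3,5): flips 1 -> legal
(3,6): flips 1 -> legal
(3,7): no bracket -> illegal
(4,0): flips 1 -> legal
(4,6): flips 3 -> legal
(5,0): flips 1 -> legal
(5,1): no bracket -> illegal
(5,6): flips 2 -> legal
(5,7): flips 1 -> legal
(6,5): no bracket -> illegal
(6,7): no bracket -> illegal
(7,6): no bracket -> illegal
(7,7): flips 3 -> legal
W mobility = 15

Answer: B=6 W=15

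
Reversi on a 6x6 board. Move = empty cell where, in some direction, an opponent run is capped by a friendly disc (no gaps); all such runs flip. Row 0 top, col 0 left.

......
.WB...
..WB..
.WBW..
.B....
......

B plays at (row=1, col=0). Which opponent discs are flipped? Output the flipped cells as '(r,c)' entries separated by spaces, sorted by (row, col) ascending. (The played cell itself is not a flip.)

Answer: (1,1)

Derivation:
Dir NW: edge -> no flip
Dir N: first cell '.' (not opp) -> no flip
Dir NE: first cell '.' (not opp) -> no flip
Dir W: edge -> no flip
Dir E: opp run (1,1) capped by B -> flip
Dir SW: edge -> no flip
Dir S: first cell '.' (not opp) -> no flip
Dir SE: first cell '.' (not opp) -> no flip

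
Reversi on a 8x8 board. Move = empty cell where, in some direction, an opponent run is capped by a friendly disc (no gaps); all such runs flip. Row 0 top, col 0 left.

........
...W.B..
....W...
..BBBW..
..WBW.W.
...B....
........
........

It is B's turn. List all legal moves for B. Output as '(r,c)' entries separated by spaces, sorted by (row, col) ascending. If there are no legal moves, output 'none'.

Answer: (1,4) (2,6) (3,1) (3,6) (4,1) (4,5) (5,1) (5,2) (5,4) (5,5)

Derivation:
(0,2): no bracket -> illegal
(0,3): no bracket -> illegal
(0,4): no bracket -> illegal
(1,2): no bracket -> illegal
(1,4): flips 1 -> legal
(2,2): no bracket -> illegal
(2,3): no bracket -> illegal
(2,5): no bracket -> illegal
(2,6): flips 2 -> legal
(3,1): flips 1 -> legal
(3,6): flips 1 -> legal
(3,7): no bracket -> illegal
(4,1): flips 1 -> legal
(4,5): flips 1 -> legal
(4,7): no bracket -> illegal
(5,1): flips 1 -> legal
(5,2): flips 1 -> legal
(5,4): flips 1 -> legal
(5,5): flips 1 -> legal
(5,6): no bracket -> illegal
(5,7): no bracket -> illegal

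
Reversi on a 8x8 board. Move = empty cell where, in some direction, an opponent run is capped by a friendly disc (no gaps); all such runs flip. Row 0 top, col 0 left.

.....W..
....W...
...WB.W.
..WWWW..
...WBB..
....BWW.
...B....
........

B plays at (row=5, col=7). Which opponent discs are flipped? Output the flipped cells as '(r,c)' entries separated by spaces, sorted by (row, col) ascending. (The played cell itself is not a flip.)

Dir NW: first cell '.' (not opp) -> no flip
Dir N: first cell '.' (not opp) -> no flip
Dir NE: edge -> no flip
Dir W: opp run (5,6) (5,5) capped by B -> flip
Dir E: edge -> no flip
Dir SW: first cell '.' (not opp) -> no flip
Dir S: first cell '.' (not opp) -> no flip
Dir SE: edge -> no flip

Answer: (5,5) (5,6)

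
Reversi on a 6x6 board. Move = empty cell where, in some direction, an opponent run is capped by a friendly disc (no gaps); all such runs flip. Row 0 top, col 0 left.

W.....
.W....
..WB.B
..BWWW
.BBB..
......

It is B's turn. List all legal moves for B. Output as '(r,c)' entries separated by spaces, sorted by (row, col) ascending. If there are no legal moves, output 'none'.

(0,1): no bracket -> illegal
(0,2): no bracket -> illegal
(1,0): no bracket -> illegal
(1,2): flips 1 -> legal
(1,3): no bracket -> illegal
(2,0): no bracket -> illegal
(2,1): flips 1 -> legal
(2,4): flips 1 -> legal
(3,1): no bracket -> illegal
(4,4): no bracket -> illegal
(4,5): flips 2 -> legal

Answer: (1,2) (2,1) (2,4) (4,5)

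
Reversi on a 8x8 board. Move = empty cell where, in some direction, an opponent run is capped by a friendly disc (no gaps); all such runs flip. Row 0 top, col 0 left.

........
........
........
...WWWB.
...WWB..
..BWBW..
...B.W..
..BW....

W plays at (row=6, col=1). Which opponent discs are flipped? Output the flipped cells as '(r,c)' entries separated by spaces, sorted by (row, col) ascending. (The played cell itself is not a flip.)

Dir NW: first cell '.' (not opp) -> no flip
Dir N: first cell '.' (not opp) -> no flip
Dir NE: opp run (5,2) capped by W -> flip
Dir W: first cell '.' (not opp) -> no flip
Dir E: first cell '.' (not opp) -> no flip
Dir SW: first cell '.' (not opp) -> no flip
Dir S: first cell '.' (not opp) -> no flip
Dir SE: opp run (7,2), next=edge -> no flip

Answer: (5,2)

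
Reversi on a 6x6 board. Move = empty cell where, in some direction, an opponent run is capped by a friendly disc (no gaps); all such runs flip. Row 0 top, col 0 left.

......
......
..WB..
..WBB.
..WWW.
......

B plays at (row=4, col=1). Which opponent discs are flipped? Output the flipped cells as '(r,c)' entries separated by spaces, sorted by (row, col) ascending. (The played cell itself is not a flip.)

Answer: (3,2)

Derivation:
Dir NW: first cell '.' (not opp) -> no flip
Dir N: first cell '.' (not opp) -> no flip
Dir NE: opp run (3,2) capped by B -> flip
Dir W: first cell '.' (not opp) -> no flip
Dir E: opp run (4,2) (4,3) (4,4), next='.' -> no flip
Dir SW: first cell '.' (not opp) -> no flip
Dir S: first cell '.' (not opp) -> no flip
Dir SE: first cell '.' (not opp) -> no flip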